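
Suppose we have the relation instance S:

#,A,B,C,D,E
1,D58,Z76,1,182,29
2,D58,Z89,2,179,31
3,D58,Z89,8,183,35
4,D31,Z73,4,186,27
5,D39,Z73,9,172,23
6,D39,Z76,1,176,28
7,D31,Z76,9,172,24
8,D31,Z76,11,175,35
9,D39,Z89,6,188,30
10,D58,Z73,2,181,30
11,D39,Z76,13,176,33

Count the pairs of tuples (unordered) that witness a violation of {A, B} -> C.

3

(A=D58, B=Z89): violating pairs (2,3) — 1 pair.
(A=D39, B=Z76): violating pairs (6,11) — 1 pair.
(A=D31, B=Z76): violating pairs (7,8) — 1 pair.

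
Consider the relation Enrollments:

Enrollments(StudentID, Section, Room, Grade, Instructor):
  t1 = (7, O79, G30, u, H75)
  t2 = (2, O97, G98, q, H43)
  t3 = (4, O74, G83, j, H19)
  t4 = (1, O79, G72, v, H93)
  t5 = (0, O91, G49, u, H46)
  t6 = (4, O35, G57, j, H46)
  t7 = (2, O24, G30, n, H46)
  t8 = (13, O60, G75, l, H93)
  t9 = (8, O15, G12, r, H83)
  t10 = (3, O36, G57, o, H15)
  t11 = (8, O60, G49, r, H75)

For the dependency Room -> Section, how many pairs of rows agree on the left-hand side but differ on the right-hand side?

3

Room=G30: violating pairs (1,7) — 1 pair.
Room=G49: violating pairs (5,11) — 1 pair.
Room=G57: violating pairs (6,10) — 1 pair.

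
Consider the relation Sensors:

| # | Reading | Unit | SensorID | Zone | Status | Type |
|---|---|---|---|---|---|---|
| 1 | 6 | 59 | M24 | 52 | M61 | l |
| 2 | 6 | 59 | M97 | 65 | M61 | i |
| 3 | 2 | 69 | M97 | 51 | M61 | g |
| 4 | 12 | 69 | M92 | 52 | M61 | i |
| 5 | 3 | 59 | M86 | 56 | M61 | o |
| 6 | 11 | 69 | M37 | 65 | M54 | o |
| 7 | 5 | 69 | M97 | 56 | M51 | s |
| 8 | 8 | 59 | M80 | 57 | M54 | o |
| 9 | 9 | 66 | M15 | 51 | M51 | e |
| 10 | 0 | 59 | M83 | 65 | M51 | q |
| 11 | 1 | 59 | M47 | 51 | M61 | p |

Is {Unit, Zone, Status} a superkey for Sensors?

All 11 rows have distinct {Unit, Zone, Status} values, so {Unit, Zone, Status} → (all attributes) holds and {Unit, Zone, Status} is a superkey.

Yes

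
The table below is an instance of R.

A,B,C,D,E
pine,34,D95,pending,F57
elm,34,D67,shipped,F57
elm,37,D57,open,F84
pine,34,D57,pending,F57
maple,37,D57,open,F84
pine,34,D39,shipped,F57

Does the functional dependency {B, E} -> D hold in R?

No

(B=34, E=F57): 4 rows → D takes values {pending, shipped} — violation
(B=37, E=F84): 2 rows → D = open, open ✓
Two rows agree on {B, E} but differ on D, so {B, E} -> D does not hold.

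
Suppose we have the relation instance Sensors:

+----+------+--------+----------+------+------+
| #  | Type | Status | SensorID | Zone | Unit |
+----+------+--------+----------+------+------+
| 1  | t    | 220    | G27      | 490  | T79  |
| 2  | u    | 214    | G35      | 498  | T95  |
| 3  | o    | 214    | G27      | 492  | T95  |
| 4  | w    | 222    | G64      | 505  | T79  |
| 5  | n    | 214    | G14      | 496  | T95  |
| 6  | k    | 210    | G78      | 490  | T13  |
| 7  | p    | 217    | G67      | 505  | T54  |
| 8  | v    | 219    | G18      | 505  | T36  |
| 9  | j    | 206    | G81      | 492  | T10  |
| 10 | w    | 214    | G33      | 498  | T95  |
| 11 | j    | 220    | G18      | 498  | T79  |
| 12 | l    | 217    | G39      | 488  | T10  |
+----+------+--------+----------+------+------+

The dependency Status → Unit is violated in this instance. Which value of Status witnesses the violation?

217

Status=220: rows 1, 11 → Unit = T79, T79 ✓
Status=214: rows 2, 3, 5, 10 → Unit = T95, T95, T95, T95 ✓
Status=222: row 4 → Unit = T79 ✓
Status=210: row 6 → Unit = T13 ✓
Status=217: rows 7, 12 → Unit takes values {T54, T10} — violation
Status=219: row 8 → Unit = T36 ✓
Status=206: row 9 → Unit = T10 ✓
The only Status value with inconsistent Unit is Status=217.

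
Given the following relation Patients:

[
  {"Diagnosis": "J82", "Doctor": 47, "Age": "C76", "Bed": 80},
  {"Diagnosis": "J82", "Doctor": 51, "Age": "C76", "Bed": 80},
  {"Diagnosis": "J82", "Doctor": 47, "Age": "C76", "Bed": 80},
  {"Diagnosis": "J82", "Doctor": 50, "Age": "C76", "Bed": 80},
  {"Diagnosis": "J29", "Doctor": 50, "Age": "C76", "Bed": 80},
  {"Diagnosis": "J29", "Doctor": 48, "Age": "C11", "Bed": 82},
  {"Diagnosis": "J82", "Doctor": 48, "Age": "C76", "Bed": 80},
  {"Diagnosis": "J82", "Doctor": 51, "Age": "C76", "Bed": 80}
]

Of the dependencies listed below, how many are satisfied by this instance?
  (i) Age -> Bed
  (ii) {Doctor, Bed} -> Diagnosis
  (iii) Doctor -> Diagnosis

(i) Age -> Bed: every LHS value maps to a single RHS value — holds.
(ii) {Doctor, Bed} -> Diagnosis: (Doctor=50, Bed=80): 2 rows → Diagnosis takes values {J82, J29} — violation — fails.
(iii) Doctor -> Diagnosis: Doctor=50: 2 rows → Diagnosis takes values {J82, J29} — violation; Doctor=48: 2 rows → Diagnosis takes values {J29, J82} — violation — fails.
1 of the 3 dependencies holds.

1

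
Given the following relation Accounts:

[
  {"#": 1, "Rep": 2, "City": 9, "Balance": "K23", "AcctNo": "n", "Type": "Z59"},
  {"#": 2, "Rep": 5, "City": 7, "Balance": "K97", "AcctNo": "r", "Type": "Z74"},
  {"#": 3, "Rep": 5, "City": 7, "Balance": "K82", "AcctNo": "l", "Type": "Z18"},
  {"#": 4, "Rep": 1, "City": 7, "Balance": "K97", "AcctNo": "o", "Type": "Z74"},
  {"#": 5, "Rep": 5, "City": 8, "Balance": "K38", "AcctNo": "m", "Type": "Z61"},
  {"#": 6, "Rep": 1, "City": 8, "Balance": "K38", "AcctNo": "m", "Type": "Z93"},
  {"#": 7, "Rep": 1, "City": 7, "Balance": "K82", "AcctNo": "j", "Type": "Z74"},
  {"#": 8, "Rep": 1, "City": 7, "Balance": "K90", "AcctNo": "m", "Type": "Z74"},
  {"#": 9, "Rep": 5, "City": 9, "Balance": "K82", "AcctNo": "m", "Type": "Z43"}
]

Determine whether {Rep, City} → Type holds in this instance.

No

(Rep=2, City=9): row 1 → Type = Z59 ✓
(Rep=5, City=7): rows 2, 3 → Type takes values {Z74, Z18} — violation
(Rep=1, City=7): rows 4, 7, 8 → Type = Z74, Z74, Z74 ✓
(Rep=5, City=8): row 5 → Type = Z61 ✓
(Rep=1, City=8): row 6 → Type = Z93 ✓
(Rep=5, City=9): row 9 → Type = Z43 ✓
Two rows agree on {Rep, City} but differ on Type, so {Rep, City} → Type does not hold.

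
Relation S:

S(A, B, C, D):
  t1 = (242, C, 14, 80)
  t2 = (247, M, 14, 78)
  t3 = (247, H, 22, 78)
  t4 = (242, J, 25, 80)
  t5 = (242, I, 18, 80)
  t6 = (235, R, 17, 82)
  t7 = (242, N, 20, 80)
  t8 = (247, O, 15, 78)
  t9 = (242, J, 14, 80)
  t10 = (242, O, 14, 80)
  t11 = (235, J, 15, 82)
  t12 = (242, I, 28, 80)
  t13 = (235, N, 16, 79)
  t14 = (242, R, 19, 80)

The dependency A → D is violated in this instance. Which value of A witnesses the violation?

A=242: rows 1, 4, 5, 7, 9, 10, 12, 14 → D = 80, 80, 80, 80, 80, 80, 80, 80 ✓
A=247: rows 2, 3, 8 → D = 78, 78, 78 ✓
A=235: rows 6, 11, 13 → D takes values {82, 79} — violation
The only A value with inconsistent D is A=235.

235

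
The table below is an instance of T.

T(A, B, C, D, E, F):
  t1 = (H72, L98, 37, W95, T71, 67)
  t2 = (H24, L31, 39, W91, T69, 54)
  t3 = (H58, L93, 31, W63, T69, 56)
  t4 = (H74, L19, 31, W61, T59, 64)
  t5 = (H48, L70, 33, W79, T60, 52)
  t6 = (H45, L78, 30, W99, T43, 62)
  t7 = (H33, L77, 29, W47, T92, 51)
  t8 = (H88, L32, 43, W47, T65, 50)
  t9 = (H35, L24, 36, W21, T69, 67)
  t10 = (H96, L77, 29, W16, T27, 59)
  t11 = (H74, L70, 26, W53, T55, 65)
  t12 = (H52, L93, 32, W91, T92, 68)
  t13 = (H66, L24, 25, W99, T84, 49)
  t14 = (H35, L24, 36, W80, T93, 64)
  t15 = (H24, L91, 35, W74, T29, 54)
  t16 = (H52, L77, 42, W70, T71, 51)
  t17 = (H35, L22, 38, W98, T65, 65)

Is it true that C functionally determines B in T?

No

C=37: row 1 → B = L98 ✓
C=39: row 2 → B = L31 ✓
C=31: rows 3, 4 → B takes values {L93, L19} — violation
C=33: row 5 → B = L70 ✓
C=30: row 6 → B = L78 ✓
C=29: rows 7, 10 → B = L77, L77 ✓
C=43: row 8 → B = L32 ✓
C=36: rows 9, 14 → B = L24, L24 ✓
C=26: row 11 → B = L70 ✓
C=32: row 12 → B = L93 ✓
C=25: row 13 → B = L24 ✓
C=35: row 15 → B = L91 ✓
C=42: row 16 → B = L77 ✓
C=38: row 17 → B = L22 ✓
Two rows agree on C but differ on B, so C → B does not hold.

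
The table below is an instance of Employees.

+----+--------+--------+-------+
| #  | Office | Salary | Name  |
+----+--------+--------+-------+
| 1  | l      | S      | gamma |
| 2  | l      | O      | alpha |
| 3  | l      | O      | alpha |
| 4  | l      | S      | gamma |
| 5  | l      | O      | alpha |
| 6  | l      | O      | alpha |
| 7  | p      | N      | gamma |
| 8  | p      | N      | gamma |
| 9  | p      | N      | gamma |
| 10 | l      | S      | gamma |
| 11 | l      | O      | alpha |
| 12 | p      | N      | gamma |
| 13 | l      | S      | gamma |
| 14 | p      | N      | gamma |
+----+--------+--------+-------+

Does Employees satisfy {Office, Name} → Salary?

(Office=l, Name=gamma): rows 1, 4, 10, 13 → Salary = S, S, S, S ✓
(Office=l, Name=alpha): rows 2, 3, 5, 6, 11 → Salary = O, O, O, O, O ✓
(Office=p, Name=gamma): rows 7, 8, 9, 12, 14 → Salary = N, N, N, N, N ✓
Every {Office, Name} value is associated with a single Salary value, so {Office, Name} → Salary holds.

Yes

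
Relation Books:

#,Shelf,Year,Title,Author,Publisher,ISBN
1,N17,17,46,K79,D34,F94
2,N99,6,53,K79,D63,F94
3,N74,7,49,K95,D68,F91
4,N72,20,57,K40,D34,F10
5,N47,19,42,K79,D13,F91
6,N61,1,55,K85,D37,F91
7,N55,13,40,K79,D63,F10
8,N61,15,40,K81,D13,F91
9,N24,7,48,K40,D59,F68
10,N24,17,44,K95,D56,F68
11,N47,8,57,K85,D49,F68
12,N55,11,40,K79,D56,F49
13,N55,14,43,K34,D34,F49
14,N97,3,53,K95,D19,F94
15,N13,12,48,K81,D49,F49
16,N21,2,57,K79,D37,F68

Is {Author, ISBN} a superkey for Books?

Rows 1 and 2 have the same {Author, ISBN} value (Author=K79, ISBN=F94) but are distinct tuples, so {Author, ISBN} does not determine every attribute — not a superkey.

No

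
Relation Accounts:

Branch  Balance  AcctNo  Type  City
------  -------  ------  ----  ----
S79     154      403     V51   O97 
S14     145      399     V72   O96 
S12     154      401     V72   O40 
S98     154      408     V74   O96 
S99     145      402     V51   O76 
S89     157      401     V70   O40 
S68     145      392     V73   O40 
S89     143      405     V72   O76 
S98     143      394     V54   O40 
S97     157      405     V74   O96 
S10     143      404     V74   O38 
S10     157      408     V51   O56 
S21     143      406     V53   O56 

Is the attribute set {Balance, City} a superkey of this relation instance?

All 13 rows have distinct {Balance, City} values, so {Balance, City} → (all attributes) holds and {Balance, City} is a superkey.

Yes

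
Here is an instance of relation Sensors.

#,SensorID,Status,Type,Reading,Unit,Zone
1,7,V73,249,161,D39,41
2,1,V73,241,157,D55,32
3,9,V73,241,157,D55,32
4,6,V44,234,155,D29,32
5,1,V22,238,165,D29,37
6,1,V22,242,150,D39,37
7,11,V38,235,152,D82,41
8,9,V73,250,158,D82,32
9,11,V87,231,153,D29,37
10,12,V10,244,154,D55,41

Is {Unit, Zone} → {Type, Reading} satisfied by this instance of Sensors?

(Unit=D39, Zone=41): row 1 → {Type,Reading} = (249, 161) ✓
(Unit=D55, Zone=32): rows 2, 3 → {Type,Reading} = (241, 157), (241, 157) ✓
(Unit=D29, Zone=32): row 4 → {Type,Reading} = (234, 155) ✓
(Unit=D29, Zone=37): rows 5, 9 → {Type,Reading} takes values {(238, 165), (231, 153)} — violation
(Unit=D39, Zone=37): row 6 → {Type,Reading} = (242, 150) ✓
(Unit=D82, Zone=41): row 7 → {Type,Reading} = (235, 152) ✓
(Unit=D82, Zone=32): row 8 → {Type,Reading} = (250, 158) ✓
(Unit=D55, Zone=41): row 10 → {Type,Reading} = (244, 154) ✓
Two rows agree on {Unit, Zone} but differ on {Type, Reading}, so {Unit, Zone} → {Type, Reading} does not hold.

No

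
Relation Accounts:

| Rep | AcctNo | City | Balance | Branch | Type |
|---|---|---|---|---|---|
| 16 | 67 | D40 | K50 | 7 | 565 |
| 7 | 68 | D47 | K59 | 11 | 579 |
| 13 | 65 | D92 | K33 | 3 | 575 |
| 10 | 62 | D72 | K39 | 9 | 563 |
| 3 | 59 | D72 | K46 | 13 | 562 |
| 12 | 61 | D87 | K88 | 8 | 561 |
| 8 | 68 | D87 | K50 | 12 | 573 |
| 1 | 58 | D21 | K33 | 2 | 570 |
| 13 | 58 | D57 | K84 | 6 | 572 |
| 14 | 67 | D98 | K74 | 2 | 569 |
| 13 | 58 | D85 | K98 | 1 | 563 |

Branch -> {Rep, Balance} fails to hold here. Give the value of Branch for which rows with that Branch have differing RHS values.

2

Branch=7: 1 row → {Rep,Balance} = (16, K50) ✓
Branch=11: 1 row → {Rep,Balance} = (7, K59) ✓
Branch=3: 1 row → {Rep,Balance} = (13, K33) ✓
Branch=9: 1 row → {Rep,Balance} = (10, K39) ✓
Branch=13: 1 row → {Rep,Balance} = (3, K46) ✓
Branch=8: 1 row → {Rep,Balance} = (12, K88) ✓
Branch=12: 1 row → {Rep,Balance} = (8, K50) ✓
Branch=2: 2 rows → {Rep,Balance} takes values {(1, K33), (14, K74)} — violation
Branch=6: 1 row → {Rep,Balance} = (13, K84) ✓
Branch=1: 1 row → {Rep,Balance} = (13, K98) ✓
The only Branch value with inconsistent RHS is Branch=2.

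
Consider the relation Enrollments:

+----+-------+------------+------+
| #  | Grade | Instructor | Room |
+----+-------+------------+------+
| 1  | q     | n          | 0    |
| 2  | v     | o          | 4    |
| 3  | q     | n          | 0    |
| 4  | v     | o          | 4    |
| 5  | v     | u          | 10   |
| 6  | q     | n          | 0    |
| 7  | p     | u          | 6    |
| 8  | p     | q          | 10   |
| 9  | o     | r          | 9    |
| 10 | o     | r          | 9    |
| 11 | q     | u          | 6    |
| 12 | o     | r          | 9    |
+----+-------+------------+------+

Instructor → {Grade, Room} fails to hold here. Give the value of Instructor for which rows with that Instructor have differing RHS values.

u

Instructor=n: rows 1, 3, 6 → {Grade,Room} = (q, 0), (q, 0), (q, 0) ✓
Instructor=o: rows 2, 4 → {Grade,Room} = (v, 4), (v, 4) ✓
Instructor=u: rows 5, 7, 11 → {Grade,Room} takes values {(v, 10), (p, 6), (q, 6)} — violation
Instructor=q: row 8 → {Grade,Room} = (p, 10) ✓
Instructor=r: rows 9, 10, 12 → {Grade,Room} = (o, 9), (o, 9), (o, 9) ✓
The only Instructor value with inconsistent RHS is Instructor=u.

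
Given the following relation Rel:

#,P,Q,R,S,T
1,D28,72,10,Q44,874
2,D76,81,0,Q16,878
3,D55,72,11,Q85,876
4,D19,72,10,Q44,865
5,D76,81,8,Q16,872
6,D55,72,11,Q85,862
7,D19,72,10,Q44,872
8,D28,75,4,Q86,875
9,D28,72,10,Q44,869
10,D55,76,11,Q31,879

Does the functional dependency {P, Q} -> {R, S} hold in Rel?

No

(P=D28, Q=72): rows 1, 9 → {R,S} = (10, Q44), (10, Q44) ✓
(P=D76, Q=81): rows 2, 5 → {R,S} takes values {(0, Q16), (8, Q16)} — violation
(P=D55, Q=72): rows 3, 6 → {R,S} = (11, Q85), (11, Q85) ✓
(P=D19, Q=72): rows 4, 7 → {R,S} = (10, Q44), (10, Q44) ✓
(P=D28, Q=75): row 8 → {R,S} = (4, Q86) ✓
(P=D55, Q=76): row 10 → {R,S} = (11, Q31) ✓
Two rows agree on {P, Q} but differ on {R, S}, so {P, Q} -> {R, S} does not hold.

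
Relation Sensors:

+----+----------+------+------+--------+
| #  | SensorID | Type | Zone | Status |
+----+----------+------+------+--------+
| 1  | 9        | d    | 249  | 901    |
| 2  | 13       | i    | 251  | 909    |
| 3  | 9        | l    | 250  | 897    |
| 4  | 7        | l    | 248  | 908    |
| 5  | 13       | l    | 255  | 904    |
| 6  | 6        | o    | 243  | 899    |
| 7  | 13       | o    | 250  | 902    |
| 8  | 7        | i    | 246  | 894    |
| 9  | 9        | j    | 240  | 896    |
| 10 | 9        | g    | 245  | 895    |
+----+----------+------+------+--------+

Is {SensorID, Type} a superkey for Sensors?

Yes

All 10 rows have distinct {SensorID, Type} values, so {SensorID, Type} → (all attributes) holds and {SensorID, Type} is a superkey.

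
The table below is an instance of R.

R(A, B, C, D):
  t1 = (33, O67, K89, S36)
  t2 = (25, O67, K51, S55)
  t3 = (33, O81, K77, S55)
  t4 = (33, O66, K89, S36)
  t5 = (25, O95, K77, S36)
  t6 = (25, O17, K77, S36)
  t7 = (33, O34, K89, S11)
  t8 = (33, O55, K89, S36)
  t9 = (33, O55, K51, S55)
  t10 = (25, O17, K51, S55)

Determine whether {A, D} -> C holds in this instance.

(A=33, D=S36): rows 1, 4, 8 → C = K89, K89, K89 ✓
(A=25, D=S55): rows 2, 10 → C = K51, K51 ✓
(A=33, D=S55): rows 3, 9 → C takes values {K77, K51} — violation
(A=25, D=S36): rows 5, 6 → C = K77, K77 ✓
(A=33, D=S11): row 7 → C = K89 ✓
Two rows agree on {A, D} but differ on C, so {A, D} -> C does not hold.

No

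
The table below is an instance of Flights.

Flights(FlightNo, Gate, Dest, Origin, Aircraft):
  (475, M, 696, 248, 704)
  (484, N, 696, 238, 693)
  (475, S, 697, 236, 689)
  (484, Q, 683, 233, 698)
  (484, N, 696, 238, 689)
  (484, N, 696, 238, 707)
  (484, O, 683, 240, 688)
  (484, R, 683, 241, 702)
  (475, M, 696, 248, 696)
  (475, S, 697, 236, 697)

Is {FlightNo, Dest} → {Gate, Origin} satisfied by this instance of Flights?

(FlightNo=475, Dest=696): 2 rows → {Gate,Origin} = (M, 248), (M, 248) ✓
(FlightNo=484, Dest=696): 3 rows → {Gate,Origin} = (N, 238), (N, 238), (N, 238) ✓
(FlightNo=475, Dest=697): 2 rows → {Gate,Origin} = (S, 236), (S, 236) ✓
(FlightNo=484, Dest=683): 3 rows → {Gate,Origin} takes values {(Q, 233), (O, 240), (R, 241)} — violation
Two rows agree on {FlightNo, Dest} but differ on {Gate, Origin}, so {FlightNo, Dest} → {Gate, Origin} does not hold.

No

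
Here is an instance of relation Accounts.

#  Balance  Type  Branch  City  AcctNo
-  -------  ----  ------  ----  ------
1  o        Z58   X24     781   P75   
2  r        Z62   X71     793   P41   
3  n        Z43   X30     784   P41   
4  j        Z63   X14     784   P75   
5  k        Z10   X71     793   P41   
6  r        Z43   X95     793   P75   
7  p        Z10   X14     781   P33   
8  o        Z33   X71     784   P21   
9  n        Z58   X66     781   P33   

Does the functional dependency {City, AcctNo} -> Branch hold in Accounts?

(City=781, AcctNo=P75): row 1 → Branch = X24 ✓
(City=793, AcctNo=P41): rows 2, 5 → Branch = X71, X71 ✓
(City=784, AcctNo=P41): row 3 → Branch = X30 ✓
(City=784, AcctNo=P75): row 4 → Branch = X14 ✓
(City=793, AcctNo=P75): row 6 → Branch = X95 ✓
(City=781, AcctNo=P33): rows 7, 9 → Branch takes values {X14, X66} — violation
(City=784, AcctNo=P21): row 8 → Branch = X71 ✓
Two rows agree on {City, AcctNo} but differ on Branch, so {City, AcctNo} -> Branch does not hold.

No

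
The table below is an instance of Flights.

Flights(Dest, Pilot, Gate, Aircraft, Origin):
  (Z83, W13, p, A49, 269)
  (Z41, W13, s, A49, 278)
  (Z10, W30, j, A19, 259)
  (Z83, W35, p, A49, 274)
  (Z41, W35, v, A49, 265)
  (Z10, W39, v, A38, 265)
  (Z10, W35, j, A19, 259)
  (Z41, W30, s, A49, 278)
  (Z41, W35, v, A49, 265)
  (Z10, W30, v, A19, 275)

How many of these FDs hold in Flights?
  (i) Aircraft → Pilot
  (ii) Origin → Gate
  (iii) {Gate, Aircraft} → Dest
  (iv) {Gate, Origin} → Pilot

(i) Aircraft → Pilot: Aircraft=A49: 6 rows → Pilot takes values {W13, W35, W30} — violation; Aircraft=A19: 3 rows → Pilot takes values {W30, W35} — violation — fails.
(ii) Origin → Gate: every LHS value maps to a single RHS value — holds.
(iii) {Gate, Aircraft} → Dest: every LHS value maps to a single RHS value — holds.
(iv) {Gate, Origin} → Pilot: (Gate=s, Origin=278): 2 rows → Pilot takes values {W13, W30} — violation; (Gate=j, Origin=259): 2 rows → Pilot takes values {W30, W35} — violation; (Gate=v, Origin=265): 3 rows → Pilot takes values {W35, W39} — violation — fails.
2 of the 4 dependencies hold.

2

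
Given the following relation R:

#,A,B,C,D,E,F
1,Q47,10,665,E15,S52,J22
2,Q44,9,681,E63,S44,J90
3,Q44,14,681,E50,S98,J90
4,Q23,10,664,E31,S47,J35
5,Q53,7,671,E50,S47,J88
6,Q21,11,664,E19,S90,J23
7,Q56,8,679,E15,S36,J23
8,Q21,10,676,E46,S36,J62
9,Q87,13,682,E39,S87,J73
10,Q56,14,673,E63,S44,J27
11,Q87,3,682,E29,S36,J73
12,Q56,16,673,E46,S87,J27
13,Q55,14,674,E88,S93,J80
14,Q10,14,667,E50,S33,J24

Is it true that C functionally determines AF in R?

C=665: row 1 → {A,F} = (Q47, J22) ✓
C=681: rows 2, 3 → {A,F} = (Q44, J90), (Q44, J90) ✓
C=664: rows 4, 6 → {A,F} takes values {(Q23, J35), (Q21, J23)} — violation
C=671: row 5 → {A,F} = (Q53, J88) ✓
C=679: row 7 → {A,F} = (Q56, J23) ✓
C=676: row 8 → {A,F} = (Q21, J62) ✓
C=682: rows 9, 11 → {A,F} = (Q87, J73), (Q87, J73) ✓
C=673: rows 10, 12 → {A,F} = (Q56, J27), (Q56, J27) ✓
C=674: row 13 → {A,F} = (Q55, J80) ✓
C=667: row 14 → {A,F} = (Q10, J24) ✓
Two rows agree on C but differ on AF, so C -> AF does not hold.

No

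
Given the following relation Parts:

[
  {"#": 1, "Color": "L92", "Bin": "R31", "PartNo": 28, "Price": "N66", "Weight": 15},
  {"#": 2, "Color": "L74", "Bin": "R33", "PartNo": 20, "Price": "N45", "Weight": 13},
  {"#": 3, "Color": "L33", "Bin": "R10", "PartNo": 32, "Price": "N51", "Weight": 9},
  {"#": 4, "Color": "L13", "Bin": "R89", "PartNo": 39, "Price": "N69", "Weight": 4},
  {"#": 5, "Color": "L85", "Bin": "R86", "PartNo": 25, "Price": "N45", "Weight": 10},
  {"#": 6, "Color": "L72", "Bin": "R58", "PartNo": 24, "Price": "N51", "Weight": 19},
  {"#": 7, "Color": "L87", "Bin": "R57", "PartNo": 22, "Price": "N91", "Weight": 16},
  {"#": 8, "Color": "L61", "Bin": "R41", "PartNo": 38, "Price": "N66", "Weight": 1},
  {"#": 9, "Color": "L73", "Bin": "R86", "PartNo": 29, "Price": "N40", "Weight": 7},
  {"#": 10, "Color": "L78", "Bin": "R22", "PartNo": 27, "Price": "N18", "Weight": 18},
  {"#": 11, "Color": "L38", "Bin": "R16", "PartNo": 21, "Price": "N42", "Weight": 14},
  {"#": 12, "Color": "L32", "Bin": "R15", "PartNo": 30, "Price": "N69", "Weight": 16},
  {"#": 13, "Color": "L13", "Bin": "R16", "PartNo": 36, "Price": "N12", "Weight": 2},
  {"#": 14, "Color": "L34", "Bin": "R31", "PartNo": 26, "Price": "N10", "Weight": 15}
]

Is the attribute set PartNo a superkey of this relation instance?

Yes

All 14 rows have distinct PartNo values, so PartNo → (all attributes) holds and PartNo is a superkey.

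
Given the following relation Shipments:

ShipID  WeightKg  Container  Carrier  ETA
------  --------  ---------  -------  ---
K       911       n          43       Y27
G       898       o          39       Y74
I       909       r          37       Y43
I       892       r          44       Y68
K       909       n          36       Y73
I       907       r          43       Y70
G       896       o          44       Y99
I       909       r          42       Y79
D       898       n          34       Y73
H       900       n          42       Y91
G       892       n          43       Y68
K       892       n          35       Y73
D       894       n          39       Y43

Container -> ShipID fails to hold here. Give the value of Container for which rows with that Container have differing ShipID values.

Container=n: 7 rows → ShipID takes values {K, D, H, G} — violation
Container=o: 2 rows → ShipID = G, G ✓
Container=r: 4 rows → ShipID = I, I, I, I ✓
The only Container value with inconsistent ShipID is Container=n.

n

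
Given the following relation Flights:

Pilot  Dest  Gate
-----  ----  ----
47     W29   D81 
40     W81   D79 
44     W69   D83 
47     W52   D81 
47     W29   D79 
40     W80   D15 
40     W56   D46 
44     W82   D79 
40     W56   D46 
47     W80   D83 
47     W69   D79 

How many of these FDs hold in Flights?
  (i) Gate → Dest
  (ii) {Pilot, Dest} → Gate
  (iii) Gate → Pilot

(i) Gate → Dest: Gate=D81: 2 rows → Dest takes values {W29, W52} — violation; Gate=D79: 4 rows → Dest takes values {W81, W29, W82, W69} — violation; Gate=D83: 2 rows → Dest takes values {W69, W80} — violation — fails.
(ii) {Pilot, Dest} → Gate: (Pilot=47, Dest=W29): 2 rows → Gate takes values {D81, D79} — violation — fails.
(iii) Gate → Pilot: Gate=D79: 4 rows → Pilot takes values {40, 47, 44} — violation; Gate=D83: 2 rows → Pilot takes values {44, 47} — violation — fails.
None of the 3 dependencies hold.

0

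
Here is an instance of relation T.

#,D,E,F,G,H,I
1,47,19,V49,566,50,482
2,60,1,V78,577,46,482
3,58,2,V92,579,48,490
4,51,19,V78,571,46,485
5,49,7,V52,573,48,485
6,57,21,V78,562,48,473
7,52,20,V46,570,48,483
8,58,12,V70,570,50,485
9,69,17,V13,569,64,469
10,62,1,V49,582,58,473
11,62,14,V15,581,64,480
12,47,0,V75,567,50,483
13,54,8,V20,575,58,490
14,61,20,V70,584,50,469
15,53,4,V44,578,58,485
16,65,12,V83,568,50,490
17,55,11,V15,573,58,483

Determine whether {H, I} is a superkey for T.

Yes

All 17 rows have distinct {H, I} values, so {H, I} → (all attributes) holds and {H, I} is a superkey.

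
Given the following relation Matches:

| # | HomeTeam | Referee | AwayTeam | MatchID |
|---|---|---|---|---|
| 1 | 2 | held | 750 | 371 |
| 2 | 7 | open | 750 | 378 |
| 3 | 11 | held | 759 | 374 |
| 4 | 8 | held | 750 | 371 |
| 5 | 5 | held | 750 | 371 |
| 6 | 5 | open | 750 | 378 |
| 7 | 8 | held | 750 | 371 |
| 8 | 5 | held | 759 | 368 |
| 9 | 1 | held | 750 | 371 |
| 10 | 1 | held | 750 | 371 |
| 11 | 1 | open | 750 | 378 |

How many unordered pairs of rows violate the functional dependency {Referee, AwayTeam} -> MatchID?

1

(Referee=held, AwayTeam=750): all 6 rows agree on MatchID — 0 pairs.
(Referee=open, AwayTeam=750): all 3 rows agree on MatchID — 0 pairs.
(Referee=held, AwayTeam=759): violating pairs (3,8) — 1 pair.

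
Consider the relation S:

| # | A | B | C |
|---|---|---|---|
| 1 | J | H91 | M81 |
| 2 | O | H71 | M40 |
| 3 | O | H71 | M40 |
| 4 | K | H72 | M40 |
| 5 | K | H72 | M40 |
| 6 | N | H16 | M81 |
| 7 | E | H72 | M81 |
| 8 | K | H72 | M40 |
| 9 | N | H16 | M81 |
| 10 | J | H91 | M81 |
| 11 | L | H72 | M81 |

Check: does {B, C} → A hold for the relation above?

(B=H91, C=M81): rows 1, 10 → A = J, J ✓
(B=H71, C=M40): rows 2, 3 → A = O, O ✓
(B=H72, C=M40): rows 4, 5, 8 → A = K, K, K ✓
(B=H16, C=M81): rows 6, 9 → A = N, N ✓
(B=H72, C=M81): rows 7, 11 → A takes values {E, L} — violation
Two rows agree on {B, C} but differ on A, so {B, C} → A does not hold.

No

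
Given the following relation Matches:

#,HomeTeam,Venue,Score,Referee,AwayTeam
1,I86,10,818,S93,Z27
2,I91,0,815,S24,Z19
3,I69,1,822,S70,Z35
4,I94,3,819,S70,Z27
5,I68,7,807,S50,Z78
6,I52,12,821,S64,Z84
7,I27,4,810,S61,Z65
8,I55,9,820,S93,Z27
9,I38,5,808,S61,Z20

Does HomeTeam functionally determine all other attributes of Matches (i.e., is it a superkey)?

Yes

All 9 rows have distinct HomeTeam values, so HomeTeam → (all attributes) holds and HomeTeam is a superkey.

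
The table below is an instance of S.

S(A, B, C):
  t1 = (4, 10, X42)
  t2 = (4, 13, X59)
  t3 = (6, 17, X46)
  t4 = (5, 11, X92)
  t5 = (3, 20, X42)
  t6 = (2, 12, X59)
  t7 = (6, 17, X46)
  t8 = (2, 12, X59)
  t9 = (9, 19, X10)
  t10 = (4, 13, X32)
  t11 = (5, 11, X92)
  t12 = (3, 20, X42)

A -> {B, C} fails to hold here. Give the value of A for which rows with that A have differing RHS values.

4

A=4: rows 1, 2, 10 → {B,C} takes values {(10, X42), (13, X59), (13, X32)} — violation
A=6: rows 3, 7 → {B,C} = (17, X46), (17, X46) ✓
A=5: rows 4, 11 → {B,C} = (11, X92), (11, X92) ✓
A=3: rows 5, 12 → {B,C} = (20, X42), (20, X42) ✓
A=2: rows 6, 8 → {B,C} = (12, X59), (12, X59) ✓
A=9: row 9 → {B,C} = (19, X10) ✓
The only A value with inconsistent RHS is A=4.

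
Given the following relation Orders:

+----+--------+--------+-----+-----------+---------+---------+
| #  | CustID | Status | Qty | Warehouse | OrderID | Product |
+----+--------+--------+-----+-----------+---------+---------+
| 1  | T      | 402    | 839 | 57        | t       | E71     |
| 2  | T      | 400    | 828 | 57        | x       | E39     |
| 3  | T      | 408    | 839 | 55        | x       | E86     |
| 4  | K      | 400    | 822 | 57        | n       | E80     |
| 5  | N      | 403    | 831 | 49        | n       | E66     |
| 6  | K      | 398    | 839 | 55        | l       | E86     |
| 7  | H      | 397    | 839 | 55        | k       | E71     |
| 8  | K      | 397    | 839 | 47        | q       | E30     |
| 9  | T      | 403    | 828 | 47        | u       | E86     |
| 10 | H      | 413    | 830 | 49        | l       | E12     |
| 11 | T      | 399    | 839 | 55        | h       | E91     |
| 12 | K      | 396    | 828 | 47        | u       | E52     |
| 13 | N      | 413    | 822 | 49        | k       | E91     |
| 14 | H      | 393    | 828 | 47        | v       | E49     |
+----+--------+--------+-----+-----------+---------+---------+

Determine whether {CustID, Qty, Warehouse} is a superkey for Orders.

No

Rows 3 and 11 have the same {CustID, Qty, Warehouse} value (CustID=T, Qty=839, Warehouse=55) but are distinct tuples, so {CustID, Qty, Warehouse} does not determine every attribute — not a superkey.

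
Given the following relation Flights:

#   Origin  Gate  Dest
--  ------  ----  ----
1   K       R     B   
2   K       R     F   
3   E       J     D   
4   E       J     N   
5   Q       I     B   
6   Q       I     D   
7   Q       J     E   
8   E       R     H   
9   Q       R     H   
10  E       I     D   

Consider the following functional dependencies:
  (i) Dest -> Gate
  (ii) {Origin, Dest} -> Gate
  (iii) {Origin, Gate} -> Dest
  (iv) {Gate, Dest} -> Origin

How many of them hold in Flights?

(i) Dest -> Gate: Dest=B: rows 1, 5 → Gate takes values {R, I} — violation; Dest=D: rows 3, 6, 10 → Gate takes values {J, I} — violation — fails.
(ii) {Origin, Dest} -> Gate: (Origin=E, Dest=D): rows 3, 10 → Gate takes values {J, I} — violation — fails.
(iii) {Origin, Gate} -> Dest: (Origin=K, Gate=R): rows 1, 2 → Dest takes values {B, F} — violation; (Origin=E, Gate=J): rows 3, 4 → Dest takes values {D, N} — violation; (Origin=Q, Gate=I): rows 5, 6 → Dest takes values {B, D} — violation — fails.
(iv) {Gate, Dest} -> Origin: (Gate=I, Dest=D): rows 6, 10 → Origin takes values {Q, E} — violation; (Gate=R, Dest=H): rows 8, 9 → Origin takes values {E, Q} — violation — fails.
None of the 4 dependencies hold.

0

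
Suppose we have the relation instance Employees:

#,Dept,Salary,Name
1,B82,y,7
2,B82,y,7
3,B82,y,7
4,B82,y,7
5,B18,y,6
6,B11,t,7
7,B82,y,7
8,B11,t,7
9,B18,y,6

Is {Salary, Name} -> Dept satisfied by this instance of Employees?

Yes

(Salary=y, Name=7): rows 1, 2, 3, 4, 7 → Dept = B82, B82, B82, B82, B82 ✓
(Salary=y, Name=6): rows 5, 9 → Dept = B18, B18 ✓
(Salary=t, Name=7): rows 6, 8 → Dept = B11, B11 ✓
Every {Salary, Name} value is associated with a single Dept value, so {Salary, Name} -> Dept holds.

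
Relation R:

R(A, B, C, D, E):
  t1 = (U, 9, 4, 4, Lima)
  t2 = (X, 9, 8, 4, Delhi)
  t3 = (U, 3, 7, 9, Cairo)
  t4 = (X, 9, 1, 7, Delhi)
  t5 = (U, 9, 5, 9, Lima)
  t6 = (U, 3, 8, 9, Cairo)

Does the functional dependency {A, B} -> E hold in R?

(A=U, B=9): rows 1, 5 → E = Lima, Lima ✓
(A=X, B=9): rows 2, 4 → E = Delhi, Delhi ✓
(A=U, B=3): rows 3, 6 → E = Cairo, Cairo ✓
Every {A, B} value is associated with a single E value, so {A, B} -> E holds.

Yes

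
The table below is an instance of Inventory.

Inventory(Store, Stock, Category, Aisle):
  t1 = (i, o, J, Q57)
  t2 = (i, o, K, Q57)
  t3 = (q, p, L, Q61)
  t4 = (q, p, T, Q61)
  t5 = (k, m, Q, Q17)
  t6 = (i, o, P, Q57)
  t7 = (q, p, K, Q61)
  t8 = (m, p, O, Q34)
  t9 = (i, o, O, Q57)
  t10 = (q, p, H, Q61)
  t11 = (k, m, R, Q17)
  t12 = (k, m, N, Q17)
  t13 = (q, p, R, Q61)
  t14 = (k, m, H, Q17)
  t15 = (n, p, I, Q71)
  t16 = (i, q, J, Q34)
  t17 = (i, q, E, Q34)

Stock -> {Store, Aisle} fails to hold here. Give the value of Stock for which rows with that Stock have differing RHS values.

Stock=o: rows 1, 2, 6, 9 → {Store,Aisle} = (i, Q57), (i, Q57), (i, Q57), (i, Q57) ✓
Stock=p: rows 3, 4, 7, 8, 10, 13, 15 → {Store,Aisle} takes values {(q, Q61), (m, Q34), (n, Q71)} — violation
Stock=m: rows 5, 11, 12, 14 → {Store,Aisle} = (k, Q17), (k, Q17), (k, Q17), (k, Q17) ✓
Stock=q: rows 16, 17 → {Store,Aisle} = (i, Q34), (i, Q34) ✓
The only Stock value with inconsistent RHS is Stock=p.

p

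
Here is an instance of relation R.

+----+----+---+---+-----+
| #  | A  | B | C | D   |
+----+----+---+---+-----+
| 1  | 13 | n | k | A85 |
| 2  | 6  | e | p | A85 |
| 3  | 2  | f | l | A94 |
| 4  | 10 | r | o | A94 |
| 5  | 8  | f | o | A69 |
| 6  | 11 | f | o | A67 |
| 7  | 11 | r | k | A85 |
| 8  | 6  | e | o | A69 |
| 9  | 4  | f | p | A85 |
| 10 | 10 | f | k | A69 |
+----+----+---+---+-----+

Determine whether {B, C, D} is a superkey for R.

Yes

All 10 rows have distinct {B, C, D} values, so {B, C, D} → (all attributes) holds and {B, C, D} is a superkey.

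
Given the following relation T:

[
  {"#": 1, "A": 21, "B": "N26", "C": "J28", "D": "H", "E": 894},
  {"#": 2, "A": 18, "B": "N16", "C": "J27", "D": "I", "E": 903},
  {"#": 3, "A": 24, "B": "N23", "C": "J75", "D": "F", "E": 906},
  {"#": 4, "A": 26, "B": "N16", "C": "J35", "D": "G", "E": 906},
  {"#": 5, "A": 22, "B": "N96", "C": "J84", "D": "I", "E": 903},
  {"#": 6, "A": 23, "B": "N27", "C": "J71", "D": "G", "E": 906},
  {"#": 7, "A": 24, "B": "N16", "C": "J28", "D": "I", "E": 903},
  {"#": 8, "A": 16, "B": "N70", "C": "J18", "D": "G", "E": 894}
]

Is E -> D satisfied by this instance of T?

E=894: rows 1, 8 → D takes values {H, G} — violation
E=903: rows 2, 5, 7 → D = I, I, I ✓
E=906: rows 3, 4, 6 → D takes values {F, G} — violation
Two rows agree on E but differ on D, so E -> D does not hold.

No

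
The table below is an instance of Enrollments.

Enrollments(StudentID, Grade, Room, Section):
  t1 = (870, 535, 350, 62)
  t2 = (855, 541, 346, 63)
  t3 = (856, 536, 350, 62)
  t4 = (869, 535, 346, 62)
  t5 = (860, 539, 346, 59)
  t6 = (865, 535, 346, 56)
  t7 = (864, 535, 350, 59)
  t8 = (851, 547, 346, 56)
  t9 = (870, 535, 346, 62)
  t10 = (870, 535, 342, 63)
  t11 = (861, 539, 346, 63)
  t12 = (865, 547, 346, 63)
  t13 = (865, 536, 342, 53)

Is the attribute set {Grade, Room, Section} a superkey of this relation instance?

No

Rows 4 and 9 have the same {Grade, Room, Section} value (Grade=535, Room=346, Section=62) but are distinct tuples, so {Grade, Room, Section} does not determine every attribute — not a superkey.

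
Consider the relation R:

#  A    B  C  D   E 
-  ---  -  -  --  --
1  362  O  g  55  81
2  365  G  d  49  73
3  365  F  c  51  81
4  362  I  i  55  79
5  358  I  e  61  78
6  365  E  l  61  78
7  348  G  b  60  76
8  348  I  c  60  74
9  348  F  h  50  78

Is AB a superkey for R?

Yes

All 9 rows have distinct AB values, so AB → (all attributes) holds and AB is a superkey.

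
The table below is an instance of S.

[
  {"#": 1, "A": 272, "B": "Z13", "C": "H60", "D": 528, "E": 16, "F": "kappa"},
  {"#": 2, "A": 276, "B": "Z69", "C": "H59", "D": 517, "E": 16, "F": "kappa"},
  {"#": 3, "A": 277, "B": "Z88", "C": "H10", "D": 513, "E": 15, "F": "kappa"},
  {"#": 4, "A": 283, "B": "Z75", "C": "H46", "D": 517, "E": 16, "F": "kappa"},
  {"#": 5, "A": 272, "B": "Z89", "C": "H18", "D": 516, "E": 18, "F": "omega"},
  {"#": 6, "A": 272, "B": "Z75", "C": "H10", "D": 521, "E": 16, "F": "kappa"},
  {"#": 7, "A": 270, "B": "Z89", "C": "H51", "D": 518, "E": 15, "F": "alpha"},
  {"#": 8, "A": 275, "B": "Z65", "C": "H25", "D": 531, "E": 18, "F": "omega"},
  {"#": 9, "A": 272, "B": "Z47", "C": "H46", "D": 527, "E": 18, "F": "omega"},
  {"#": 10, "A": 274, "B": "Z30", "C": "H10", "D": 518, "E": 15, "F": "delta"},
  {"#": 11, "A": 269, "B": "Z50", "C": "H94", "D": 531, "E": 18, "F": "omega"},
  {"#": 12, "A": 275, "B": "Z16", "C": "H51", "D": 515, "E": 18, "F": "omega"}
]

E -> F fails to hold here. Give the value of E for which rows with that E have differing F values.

E=16: rows 1, 2, 4, 6 → F = kappa, kappa, kappa, kappa ✓
E=15: rows 3, 7, 10 → F takes values {kappa, alpha, delta} — violation
E=18: rows 5, 8, 9, 11, 12 → F = omega, omega, omega, omega, omega ✓
The only E value with inconsistent F is E=15.

15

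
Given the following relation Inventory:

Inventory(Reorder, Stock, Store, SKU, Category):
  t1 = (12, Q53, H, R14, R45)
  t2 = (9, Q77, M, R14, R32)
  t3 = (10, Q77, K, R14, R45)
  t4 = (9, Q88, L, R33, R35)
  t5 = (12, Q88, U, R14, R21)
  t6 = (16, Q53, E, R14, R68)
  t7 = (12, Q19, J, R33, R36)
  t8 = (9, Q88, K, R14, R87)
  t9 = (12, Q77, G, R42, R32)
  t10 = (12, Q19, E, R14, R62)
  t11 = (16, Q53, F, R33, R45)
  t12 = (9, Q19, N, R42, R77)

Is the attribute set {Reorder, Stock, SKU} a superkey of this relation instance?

All 12 rows have distinct {Reorder, Stock, SKU} values, so {Reorder, Stock, SKU} → (all attributes) holds and {Reorder, Stock, SKU} is a superkey.

Yes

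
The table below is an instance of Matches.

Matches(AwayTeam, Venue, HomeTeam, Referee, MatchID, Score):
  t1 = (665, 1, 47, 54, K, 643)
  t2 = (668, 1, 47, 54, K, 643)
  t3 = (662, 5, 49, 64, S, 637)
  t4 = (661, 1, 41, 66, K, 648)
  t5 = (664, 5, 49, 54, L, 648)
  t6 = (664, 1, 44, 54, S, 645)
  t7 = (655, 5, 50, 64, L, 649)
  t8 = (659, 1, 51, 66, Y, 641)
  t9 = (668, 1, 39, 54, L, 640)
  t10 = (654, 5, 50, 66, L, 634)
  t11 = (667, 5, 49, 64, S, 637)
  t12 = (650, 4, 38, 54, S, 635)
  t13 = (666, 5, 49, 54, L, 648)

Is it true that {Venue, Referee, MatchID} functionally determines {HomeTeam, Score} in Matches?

Yes

(Venue=1, Referee=54, MatchID=K): rows 1, 2 → {HomeTeam,Score} = (47, 643), (47, 643) ✓
(Venue=5, Referee=64, MatchID=S): rows 3, 11 → {HomeTeam,Score} = (49, 637), (49, 637) ✓
(Venue=1, Referee=66, MatchID=K): row 4 → {HomeTeam,Score} = (41, 648) ✓
(Venue=5, Referee=54, MatchID=L): rows 5, 13 → {HomeTeam,Score} = (49, 648), (49, 648) ✓
(Venue=1, Referee=54, MatchID=S): row 6 → {HomeTeam,Score} = (44, 645) ✓
(Venue=5, Referee=64, MatchID=L): row 7 → {HomeTeam,Score} = (50, 649) ✓
(Venue=1, Referee=66, MatchID=Y): row 8 → {HomeTeam,Score} = (51, 641) ✓
(Venue=1, Referee=54, MatchID=L): row 9 → {HomeTeam,Score} = (39, 640) ✓
(Venue=5, Referee=66, MatchID=L): row 10 → {HomeTeam,Score} = (50, 634) ✓
(Venue=4, Referee=54, MatchID=S): row 12 → {HomeTeam,Score} = (38, 635) ✓
Every {Venue, Referee, MatchID} value is associated with a single {HomeTeam, Score} value, so {Venue, Referee, MatchID} → {HomeTeam, Score} holds.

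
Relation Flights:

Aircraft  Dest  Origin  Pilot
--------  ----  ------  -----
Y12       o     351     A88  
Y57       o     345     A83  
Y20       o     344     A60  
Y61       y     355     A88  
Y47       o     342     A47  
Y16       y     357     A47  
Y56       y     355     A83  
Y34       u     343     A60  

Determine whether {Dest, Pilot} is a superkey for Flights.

All 8 rows have distinct {Dest, Pilot} values, so {Dest, Pilot} → (all attributes) holds and {Dest, Pilot} is a superkey.

Yes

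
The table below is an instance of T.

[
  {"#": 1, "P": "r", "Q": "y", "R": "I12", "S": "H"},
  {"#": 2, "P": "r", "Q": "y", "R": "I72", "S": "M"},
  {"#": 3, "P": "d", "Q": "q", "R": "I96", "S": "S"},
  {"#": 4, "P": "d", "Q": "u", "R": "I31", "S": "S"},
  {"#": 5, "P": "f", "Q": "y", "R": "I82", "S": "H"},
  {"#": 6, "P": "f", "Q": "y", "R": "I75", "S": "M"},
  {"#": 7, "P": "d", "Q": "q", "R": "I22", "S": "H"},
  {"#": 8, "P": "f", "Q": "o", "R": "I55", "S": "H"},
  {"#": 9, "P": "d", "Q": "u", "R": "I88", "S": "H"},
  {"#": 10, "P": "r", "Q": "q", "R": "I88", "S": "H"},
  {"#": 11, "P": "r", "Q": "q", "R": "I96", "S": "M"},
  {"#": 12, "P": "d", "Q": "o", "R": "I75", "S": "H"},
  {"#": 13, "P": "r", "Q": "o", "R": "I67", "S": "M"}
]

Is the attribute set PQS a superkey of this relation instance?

All 13 rows have distinct PQS values, so PQS → (all attributes) holds and PQS is a superkey.

Yes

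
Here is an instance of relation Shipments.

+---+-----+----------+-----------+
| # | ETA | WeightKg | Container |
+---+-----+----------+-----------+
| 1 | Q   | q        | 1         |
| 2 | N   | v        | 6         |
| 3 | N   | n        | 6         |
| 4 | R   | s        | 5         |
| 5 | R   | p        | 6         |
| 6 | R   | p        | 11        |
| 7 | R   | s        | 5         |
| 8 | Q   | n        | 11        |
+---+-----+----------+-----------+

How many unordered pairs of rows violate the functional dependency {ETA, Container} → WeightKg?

1

(ETA=N, Container=6): violating pairs (2,3) — 1 pair.
(ETA=R, Container=5): all 2 rows agree on WeightKg — 0 pairs.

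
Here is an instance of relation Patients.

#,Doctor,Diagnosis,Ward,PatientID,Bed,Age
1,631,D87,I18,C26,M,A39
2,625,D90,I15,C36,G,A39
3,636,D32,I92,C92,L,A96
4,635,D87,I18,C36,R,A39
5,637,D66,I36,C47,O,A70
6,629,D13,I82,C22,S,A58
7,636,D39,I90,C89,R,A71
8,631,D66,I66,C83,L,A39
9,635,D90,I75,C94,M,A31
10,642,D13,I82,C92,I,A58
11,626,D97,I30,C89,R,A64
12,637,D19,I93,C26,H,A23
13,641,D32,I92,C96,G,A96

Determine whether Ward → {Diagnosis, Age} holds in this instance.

Ward=I18: rows 1, 4 → {Diagnosis,Age} = (D87, A39), (D87, A39) ✓
Ward=I15: row 2 → {Diagnosis,Age} = (D90, A39) ✓
Ward=I92: rows 3, 13 → {Diagnosis,Age} = (D32, A96), (D32, A96) ✓
Ward=I36: row 5 → {Diagnosis,Age} = (D66, A70) ✓
Ward=I82: rows 6, 10 → {Diagnosis,Age} = (D13, A58), (D13, A58) ✓
Ward=I90: row 7 → {Diagnosis,Age} = (D39, A71) ✓
Ward=I66: row 8 → {Diagnosis,Age} = (D66, A39) ✓
Ward=I75: row 9 → {Diagnosis,Age} = (D90, A31) ✓
Ward=I30: row 11 → {Diagnosis,Age} = (D97, A64) ✓
Ward=I93: row 12 → {Diagnosis,Age} = (D19, A23) ✓
Every Ward value is associated with a single {Diagnosis, Age} value, so Ward → {Diagnosis, Age} holds.

Yes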